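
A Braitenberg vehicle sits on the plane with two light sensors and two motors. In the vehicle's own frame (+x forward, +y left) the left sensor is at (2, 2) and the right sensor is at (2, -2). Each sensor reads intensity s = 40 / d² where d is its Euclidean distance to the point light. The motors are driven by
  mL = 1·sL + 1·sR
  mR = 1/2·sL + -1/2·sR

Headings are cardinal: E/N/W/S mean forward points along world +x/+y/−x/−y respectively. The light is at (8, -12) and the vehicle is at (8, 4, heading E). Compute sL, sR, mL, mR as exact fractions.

5/41 1/5 66/205 -8/205

left sensor world pos  = (10, 6); dL² = 328
right sensor world pos = (10, 2); dR² = 200
sL = 40/328 = 5/41
sR = 40/200 = 1/5
mL = 1·sL + 1·sR = 66/205
mR = 1/2·sL + -1/2·sR = -8/205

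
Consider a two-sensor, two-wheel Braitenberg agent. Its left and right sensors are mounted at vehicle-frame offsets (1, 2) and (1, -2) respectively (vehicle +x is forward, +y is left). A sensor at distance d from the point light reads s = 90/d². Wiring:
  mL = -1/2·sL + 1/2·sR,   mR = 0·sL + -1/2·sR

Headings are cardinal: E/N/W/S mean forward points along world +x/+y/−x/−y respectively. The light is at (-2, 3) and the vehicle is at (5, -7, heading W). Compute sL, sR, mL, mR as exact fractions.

left sensor world pos  = (4, -9); dL² = 180
right sensor world pos = (4, -5); dR² = 100
sL = 90/180 = 1/2
sR = 90/100 = 9/10
mL = -1/2·sL + 1/2·sR = 1/5
mR = 0·sL + -1/2·sR = -9/20

1/2 9/10 1/5 -9/20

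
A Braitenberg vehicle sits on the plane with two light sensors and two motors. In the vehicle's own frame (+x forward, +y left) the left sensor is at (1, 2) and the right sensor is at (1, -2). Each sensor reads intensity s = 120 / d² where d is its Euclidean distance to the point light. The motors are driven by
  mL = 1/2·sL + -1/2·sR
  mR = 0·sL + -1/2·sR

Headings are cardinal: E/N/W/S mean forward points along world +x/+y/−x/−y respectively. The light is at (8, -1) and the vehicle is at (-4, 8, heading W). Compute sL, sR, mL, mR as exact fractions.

left sensor world pos  = (-5, 6); dL² = 218
right sensor world pos = (-5, 10); dR² = 290
sL = 120/218 = 60/109
sR = 120/290 = 12/29
mL = 1/2·sL + -1/2·sR = 216/3161
mR = 0·sL + -1/2·sR = -6/29

60/109 12/29 216/3161 -6/29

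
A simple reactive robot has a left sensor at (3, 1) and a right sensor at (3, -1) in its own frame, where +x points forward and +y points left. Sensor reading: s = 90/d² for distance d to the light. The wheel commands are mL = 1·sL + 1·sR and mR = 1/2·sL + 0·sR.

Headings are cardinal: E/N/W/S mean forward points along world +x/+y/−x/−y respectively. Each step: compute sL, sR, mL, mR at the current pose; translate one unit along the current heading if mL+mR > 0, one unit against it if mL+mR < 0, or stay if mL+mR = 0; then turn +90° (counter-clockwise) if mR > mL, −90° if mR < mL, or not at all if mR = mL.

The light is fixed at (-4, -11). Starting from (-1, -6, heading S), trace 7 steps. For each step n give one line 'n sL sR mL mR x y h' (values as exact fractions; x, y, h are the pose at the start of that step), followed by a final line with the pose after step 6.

n=0: pose=(-1,-6,S); sL=9/2, sR=45/4; mL=63/4, mR=9/4; mL+mR=18 → advance +1; mR−mL=-27/2 → turn -1·90°
n=1: pose=(-1,-7,W); sL=10, sR=18/5; mL=68/5, mR=5; mL+mR=93/5 → advance +1; mR−mL=-43/5 → turn -1·90°
n=2: pose=(-2,-7,N); sL=9/5, sR=45/29; mL=486/145, mR=9/10; mL+mR=1233/290 → advance +1; mR−mL=-711/290 → turn -1·90°
n=3: pose=(-2,-6,E); sL=90/61, sR=90/41; mL=9180/2501, mR=45/61; mL+mR=11025/2501 → advance +1; mR−mL=-7335/2501 → turn -1·90°
n=4: pose=(-1,-6,S); sL=9/2, sR=45/4; mL=63/4, mR=9/4; mL+mR=18 → advance +1; mR−mL=-27/2 → turn -1·90°
n=5: pose=(-1,-7,W); sL=10, sR=18/5; mL=68/5, mR=5; mL+mR=93/5 → advance +1; mR−mL=-43/5 → turn -1·90°
n=6: pose=(-2,-7,N); sL=9/5, sR=45/29; mL=486/145, mR=9/10; mL+mR=1233/290 → advance +1; mR−mL=-711/290 → turn -1·90°

0 9/2 45/4 63/4 9/4 -1 -6 S
1 10 18/5 68/5 5 -1 -7 W
2 9/5 45/29 486/145 9/10 -2 -7 N
3 90/61 90/41 9180/2501 45/61 -2 -6 E
4 9/2 45/4 63/4 9/4 -1 -6 S
5 10 18/5 68/5 5 -1 -7 W
6 9/5 45/29 486/145 9/10 -2 -7 N
final -2 -6 E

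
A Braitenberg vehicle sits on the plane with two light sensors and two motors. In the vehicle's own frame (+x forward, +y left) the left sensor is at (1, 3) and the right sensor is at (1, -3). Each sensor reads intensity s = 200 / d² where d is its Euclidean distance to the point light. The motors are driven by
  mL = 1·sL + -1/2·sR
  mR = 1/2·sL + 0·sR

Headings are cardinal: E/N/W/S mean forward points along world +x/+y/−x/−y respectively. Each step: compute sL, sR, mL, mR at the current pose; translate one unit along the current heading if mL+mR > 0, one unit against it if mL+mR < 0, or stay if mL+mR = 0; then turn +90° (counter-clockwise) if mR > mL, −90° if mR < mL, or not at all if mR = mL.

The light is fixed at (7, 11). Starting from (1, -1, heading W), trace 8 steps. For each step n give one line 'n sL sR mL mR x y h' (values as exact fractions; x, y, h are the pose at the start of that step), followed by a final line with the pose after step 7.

0 100/137 20/13 -70/1781 50/137 1 -1 W
1 40/37 200/269 7060/9953 20/37 0 -1 S
2 5/8 50/41 5/328 5/16 0 -2 W
3 200/221 200/317 41300/70057 100/221 -1 -2 S
4 20/37 100/101 170/3737 10/37 -1 -3 W
5 200/261 200/369 5300/10701 100/261 -2 -3 S
6 25/53 50/61 200/3233 25/106 -2 -4 W
7 40/61 8/17 436/1037 20/61 -3 -4 S
final -3 -5 W

n=0: pose=(1,-1,W); sL=100/137, sR=20/13; mL=-70/1781, mR=50/137; mL+mR=580/1781 → advance +1; mR−mL=720/1781 → turn +1·90°
n=1: pose=(0,-1,S); sL=40/37, sR=200/269; mL=7060/9953, mR=20/37; mL+mR=12440/9953 → advance +1; mR−mL=-1680/9953 → turn -1·90°
n=2: pose=(0,-2,W); sL=5/8, sR=50/41; mL=5/328, mR=5/16; mL+mR=215/656 → advance +1; mR−mL=195/656 → turn +1·90°
n=3: pose=(-1,-2,S); sL=200/221, sR=200/317; mL=41300/70057, mR=100/221; mL+mR=73000/70057 → advance +1; mR−mL=-9600/70057 → turn -1·90°
n=4: pose=(-1,-3,W); sL=20/37, sR=100/101; mL=170/3737, mR=10/37; mL+mR=1180/3737 → advance +1; mR−mL=840/3737 → turn +1·90°
n=5: pose=(-2,-3,S); sL=200/261, sR=200/369; mL=5300/10701, mR=100/261; mL+mR=9400/10701 → advance +1; mR−mL=-400/3567 → turn -1·90°
n=6: pose=(-2,-4,W); sL=25/53, sR=50/61; mL=200/3233, mR=25/106; mL+mR=1925/6466 → advance +1; mR−mL=1125/6466 → turn +1·90°
n=7: pose=(-3,-4,S); sL=40/61, sR=8/17; mL=436/1037, mR=20/61; mL+mR=776/1037 → advance +1; mR−mL=-96/1037 → turn -1·90°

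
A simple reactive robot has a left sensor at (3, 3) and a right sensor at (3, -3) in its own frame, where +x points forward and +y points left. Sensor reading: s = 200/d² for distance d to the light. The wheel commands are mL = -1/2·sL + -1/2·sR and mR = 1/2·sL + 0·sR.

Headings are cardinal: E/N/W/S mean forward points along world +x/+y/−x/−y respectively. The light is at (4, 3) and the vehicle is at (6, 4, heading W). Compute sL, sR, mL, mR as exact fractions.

40 200/17 -440/17 20

left sensor world pos  = (3, 1); dL² = 5
right sensor world pos = (3, 7); dR² = 17
sL = 200/5 = 40
sR = 200/17 = 200/17
mL = -1/2·sL + -1/2·sR = -440/17
mR = 1/2·sL + 0·sR = 20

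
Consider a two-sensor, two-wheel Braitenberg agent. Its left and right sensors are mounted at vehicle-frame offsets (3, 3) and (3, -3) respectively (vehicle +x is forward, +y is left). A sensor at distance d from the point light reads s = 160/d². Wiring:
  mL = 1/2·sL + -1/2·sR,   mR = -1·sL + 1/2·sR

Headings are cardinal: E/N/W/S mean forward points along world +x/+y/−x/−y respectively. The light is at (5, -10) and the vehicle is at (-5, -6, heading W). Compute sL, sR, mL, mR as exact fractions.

16/17 80/109 192/1853 -1064/1853

left sensor world pos  = (-8, -9); dL² = 170
right sensor world pos = (-8, -3); dR² = 218
sL = 160/170 = 16/17
sR = 160/218 = 80/109
mL = 1/2·sL + -1/2·sR = 192/1853
mR = -1·sL + 1/2·sR = -1064/1853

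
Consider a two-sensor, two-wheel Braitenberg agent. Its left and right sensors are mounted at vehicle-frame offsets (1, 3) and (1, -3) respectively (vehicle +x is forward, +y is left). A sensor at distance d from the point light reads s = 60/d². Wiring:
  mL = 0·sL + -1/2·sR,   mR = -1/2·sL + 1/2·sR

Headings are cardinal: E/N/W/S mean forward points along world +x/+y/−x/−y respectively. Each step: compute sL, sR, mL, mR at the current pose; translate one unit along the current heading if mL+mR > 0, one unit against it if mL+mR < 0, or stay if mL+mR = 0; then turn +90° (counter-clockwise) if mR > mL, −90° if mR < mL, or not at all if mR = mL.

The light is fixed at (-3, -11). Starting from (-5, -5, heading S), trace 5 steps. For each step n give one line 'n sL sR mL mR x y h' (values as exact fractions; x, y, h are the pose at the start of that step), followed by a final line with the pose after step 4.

0 30/13 6/5 -3/5 -36/65 -5 -5 S
1 60/101 60/17 -30/17 2520/1717 -5 -4 E
2 3/5 15/16 -15/32 27/160 -6 -4 N
3 12/5 60/97 -30/97 -432/485 -6 -5 W
4 30/37 6/5 -3/5 36/185 -5 -5 N
final -5 -6 W

n=0: pose=(-5,-5,S); sL=30/13, sR=6/5; mL=-3/5, mR=-36/65; mL+mR=-15/13 → advance -1; mR−mL=3/65 → turn +1·90°
n=1: pose=(-5,-4,E); sL=60/101, sR=60/17; mL=-30/17, mR=2520/1717; mL+mR=-30/101 → advance -1; mR−mL=5550/1717 → turn +1·90°
n=2: pose=(-6,-4,N); sL=3/5, sR=15/16; mL=-15/32, mR=27/160; mL+mR=-3/10 → advance -1; mR−mL=51/80 → turn +1·90°
n=3: pose=(-6,-5,W); sL=12/5, sR=60/97; mL=-30/97, mR=-432/485; mL+mR=-6/5 → advance -1; mR−mL=-282/485 → turn -1·90°
n=4: pose=(-5,-5,N); sL=30/37, sR=6/5; mL=-3/5, mR=36/185; mL+mR=-15/37 → advance -1; mR−mL=147/185 → turn +1·90°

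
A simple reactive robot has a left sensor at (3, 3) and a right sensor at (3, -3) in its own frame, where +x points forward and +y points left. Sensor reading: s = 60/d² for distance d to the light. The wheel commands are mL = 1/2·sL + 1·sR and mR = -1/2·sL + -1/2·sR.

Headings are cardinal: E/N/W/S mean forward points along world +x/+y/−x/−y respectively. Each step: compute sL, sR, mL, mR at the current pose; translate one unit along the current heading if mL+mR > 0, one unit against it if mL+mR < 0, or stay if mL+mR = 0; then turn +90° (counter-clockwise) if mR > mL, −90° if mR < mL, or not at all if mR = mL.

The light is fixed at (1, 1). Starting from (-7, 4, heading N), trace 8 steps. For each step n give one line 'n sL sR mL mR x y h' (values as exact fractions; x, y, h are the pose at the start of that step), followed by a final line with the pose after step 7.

n=0: pose=(-7,4,N); sL=60/157, sR=60/61; mL=11250/9577, mR=-6540/9577; mL+mR=30/61 → advance +1; mR−mL=-17790/9577 → turn -1·90°
n=1: pose=(-7,5,E); sL=30/37, sR=30/13; mL=1305/481, mR=-750/481; mL+mR=15/13 → advance +1; mR−mL=-2055/481 → turn -1·90°
n=2: pose=(-6,5,S); sL=60/17, sR=60/101; mL=4050/1717, mR=-3540/1717; mL+mR=30/101 → advance +1; mR−mL=-7590/1717 → turn -1·90°
n=3: pose=(-6,4,W); sL=3/5, sR=15/34; mL=63/85, mR=-177/340; mL+mR=15/68 → advance +1; mR−mL=-429/340 → turn -1·90°
n=4: pose=(-7,4,N); sL=60/157, sR=60/61; mL=11250/9577, mR=-6540/9577; mL+mR=30/61 → advance +1; mR−mL=-17790/9577 → turn -1·90°
n=5: pose=(-7,5,E); sL=30/37, sR=30/13; mL=1305/481, mR=-750/481; mL+mR=15/13 → advance +1; mR−mL=-2055/481 → turn -1·90°
n=6: pose=(-6,5,S); sL=60/17, sR=60/101; mL=4050/1717, mR=-3540/1717; mL+mR=30/101 → advance +1; mR−mL=-7590/1717 → turn -1·90°
n=7: pose=(-6,4,W); sL=3/5, sR=15/34; mL=63/85, mR=-177/340; mL+mR=15/68 → advance +1; mR−mL=-429/340 → turn -1·90°

0 60/157 60/61 11250/9577 -6540/9577 -7 4 N
1 30/37 30/13 1305/481 -750/481 -7 5 E
2 60/17 60/101 4050/1717 -3540/1717 -6 5 S
3 3/5 15/34 63/85 -177/340 -6 4 W
4 60/157 60/61 11250/9577 -6540/9577 -7 4 N
5 30/37 30/13 1305/481 -750/481 -7 5 E
6 60/17 60/101 4050/1717 -3540/1717 -6 5 S
7 3/5 15/34 63/85 -177/340 -6 4 W
final -7 4 N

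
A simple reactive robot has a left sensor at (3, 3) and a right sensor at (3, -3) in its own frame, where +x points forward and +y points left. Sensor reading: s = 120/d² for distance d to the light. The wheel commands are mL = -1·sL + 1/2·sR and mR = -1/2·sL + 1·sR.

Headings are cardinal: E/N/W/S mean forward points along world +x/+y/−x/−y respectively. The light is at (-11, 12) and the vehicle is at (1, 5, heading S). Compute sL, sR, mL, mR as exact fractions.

left sensor world pos  = (4, 2); dL² = 325
right sensor world pos = (-2, 2); dR² = 181
sL = 120/325 = 24/65
sR = 120/181 = 120/181
mL = -1·sL + 1/2·sR = -444/11765
mR = -1/2·sL + 1·sR = 5628/11765

24/65 120/181 -444/11765 5628/11765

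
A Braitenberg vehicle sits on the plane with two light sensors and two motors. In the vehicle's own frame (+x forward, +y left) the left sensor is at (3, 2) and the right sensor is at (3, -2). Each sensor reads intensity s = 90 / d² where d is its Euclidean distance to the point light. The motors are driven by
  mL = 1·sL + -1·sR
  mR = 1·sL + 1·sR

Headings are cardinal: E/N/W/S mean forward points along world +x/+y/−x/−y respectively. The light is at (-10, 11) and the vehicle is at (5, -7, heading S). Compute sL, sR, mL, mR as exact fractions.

9/73 9/61 -108/4453 1206/4453

left sensor world pos  = (7, -10); dL² = 730
right sensor world pos = (3, -10); dR² = 610
sL = 90/730 = 9/73
sR = 90/610 = 9/61
mL = 1·sL + -1·sR = -108/4453
mR = 1·sL + 1·sR = 1206/4453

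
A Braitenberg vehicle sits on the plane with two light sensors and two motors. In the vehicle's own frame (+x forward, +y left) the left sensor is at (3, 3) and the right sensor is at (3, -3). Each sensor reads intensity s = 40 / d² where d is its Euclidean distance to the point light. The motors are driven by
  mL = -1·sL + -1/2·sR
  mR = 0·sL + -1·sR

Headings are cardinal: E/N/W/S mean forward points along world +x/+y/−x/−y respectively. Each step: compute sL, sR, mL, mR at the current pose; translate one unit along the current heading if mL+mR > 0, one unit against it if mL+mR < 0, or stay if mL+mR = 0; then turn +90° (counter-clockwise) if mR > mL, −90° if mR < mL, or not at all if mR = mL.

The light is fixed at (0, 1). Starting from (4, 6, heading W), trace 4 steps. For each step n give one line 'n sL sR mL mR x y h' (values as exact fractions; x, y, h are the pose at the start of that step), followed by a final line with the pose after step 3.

0 8 8/13 -108/13 -8/13 4 6 W
1 10/17 5 -105/34 -5 5 6 S
2 40/13 8/17 -732/221 -8/17 5 7 W
3 4/9 20/9 -14/9 -20/9 6 7 S
final 6 8 W

n=0: pose=(4,6,W); sL=8, sR=8/13; mL=-108/13, mR=-8/13; mL+mR=-116/13 → advance -1; mR−mL=100/13 → turn +1·90°
n=1: pose=(5,6,S); sL=10/17, sR=5; mL=-105/34, mR=-5; mL+mR=-275/34 → advance -1; mR−mL=-65/34 → turn -1·90°
n=2: pose=(5,7,W); sL=40/13, sR=8/17; mL=-732/221, mR=-8/17; mL+mR=-836/221 → advance -1; mR−mL=628/221 → turn +1·90°
n=3: pose=(6,7,S); sL=4/9, sR=20/9; mL=-14/9, mR=-20/9; mL+mR=-34/9 → advance -1; mR−mL=-2/3 → turn -1·90°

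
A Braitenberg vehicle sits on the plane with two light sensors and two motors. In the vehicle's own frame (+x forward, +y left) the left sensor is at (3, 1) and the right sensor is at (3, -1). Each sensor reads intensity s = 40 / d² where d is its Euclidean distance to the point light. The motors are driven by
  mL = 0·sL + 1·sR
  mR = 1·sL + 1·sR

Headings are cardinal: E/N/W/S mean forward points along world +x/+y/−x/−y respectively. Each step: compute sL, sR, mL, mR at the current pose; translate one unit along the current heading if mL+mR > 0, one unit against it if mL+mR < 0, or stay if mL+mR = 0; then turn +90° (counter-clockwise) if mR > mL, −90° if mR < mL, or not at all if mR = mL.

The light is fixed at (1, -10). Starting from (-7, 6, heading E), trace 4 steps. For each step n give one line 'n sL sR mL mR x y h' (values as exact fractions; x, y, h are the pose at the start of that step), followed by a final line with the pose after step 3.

0 20/157 4/25 4/25 1128/3925 -7 6 E
1 8/85 40/397 40/397 6576/33745 -6 6 N
2 10/89 5/53 5/53 975/4717 -6 7 W
3 8/49 40/277 40/277 4176/13573 -7 7 S
final -7 6 E

n=0: pose=(-7,6,E); sL=20/157, sR=4/25; mL=4/25, mR=1128/3925; mL+mR=1756/3925 → advance +1; mR−mL=20/157 → turn +1·90°
n=1: pose=(-6,6,N); sL=8/85, sR=40/397; mL=40/397, mR=6576/33745; mL+mR=9976/33745 → advance +1; mR−mL=8/85 → turn +1·90°
n=2: pose=(-6,7,W); sL=10/89, sR=5/53; mL=5/53, mR=975/4717; mL+mR=1420/4717 → advance +1; mR−mL=10/89 → turn +1·90°
n=3: pose=(-7,7,S); sL=8/49, sR=40/277; mL=40/277, mR=4176/13573; mL+mR=6136/13573 → advance +1; mR−mL=8/49 → turn +1·90°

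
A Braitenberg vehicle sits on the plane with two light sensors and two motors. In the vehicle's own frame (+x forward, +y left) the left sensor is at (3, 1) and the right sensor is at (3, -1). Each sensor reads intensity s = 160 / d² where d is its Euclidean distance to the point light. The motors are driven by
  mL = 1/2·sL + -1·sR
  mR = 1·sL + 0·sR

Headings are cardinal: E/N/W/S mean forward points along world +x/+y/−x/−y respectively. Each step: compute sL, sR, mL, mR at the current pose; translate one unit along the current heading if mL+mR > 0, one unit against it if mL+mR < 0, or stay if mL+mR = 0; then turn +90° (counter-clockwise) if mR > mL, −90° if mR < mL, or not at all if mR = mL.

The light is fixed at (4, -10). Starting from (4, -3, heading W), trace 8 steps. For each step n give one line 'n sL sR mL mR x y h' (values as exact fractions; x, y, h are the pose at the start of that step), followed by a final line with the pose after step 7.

n=0: pose=(4,-3,W); sL=32/9, sR=160/73; mL=-272/657, mR=32/9; mL+mR=688/219 → advance +1; mR−mL=2608/657 → turn +1·90°
n=1: pose=(3,-3,S); sL=10, sR=8; mL=-3, mR=10; mL+mR=7 → advance +1; mR−mL=13 → turn +1·90°
n=2: pose=(3,-4,E); sL=160/53, sR=160/29; mL=-6160/1537, mR=160/53; mL+mR=-1520/1537 → advance -1; mR−mL=10800/1537 → turn +1·90°
n=3: pose=(2,-4,N); sL=16/9, sR=80/41; mL=-392/369, mR=16/9; mL+mR=88/123 → advance +1; mR−mL=1048/369 → turn +1·90°
n=4: pose=(2,-3,W); sL=160/61, sR=160/89; mL=-2640/5429, mR=160/61; mL+mR=11600/5429 → advance +1; mR−mL=16880/5429 → turn +1·90°
n=5: pose=(1,-3,S); sL=8, sR=5; mL=-1, mR=8; mL+mR=7 → advance +1; mR−mL=9 → turn +1·90°
n=6: pose=(1,-4,E); sL=160/49, sR=32/5; mL=-1168/245, mR=160/49; mL+mR=-368/245 → advance -1; mR−mL=1968/245 → turn +1·90°
n=7: pose=(0,-4,N); sL=80/53, sR=16/9; mL=-488/477, mR=80/53; mL+mR=232/477 → advance +1; mR−mL=1208/477 → turn +1·90°

0 32/9 160/73 -272/657 32/9 4 -3 W
1 10 8 -3 10 3 -3 S
2 160/53 160/29 -6160/1537 160/53 3 -4 E
3 16/9 80/41 -392/369 16/9 2 -4 N
4 160/61 160/89 -2640/5429 160/61 2 -3 W
5 8 5 -1 8 1 -3 S
6 160/49 32/5 -1168/245 160/49 1 -4 E
7 80/53 16/9 -488/477 80/53 0 -4 N
final 0 -3 W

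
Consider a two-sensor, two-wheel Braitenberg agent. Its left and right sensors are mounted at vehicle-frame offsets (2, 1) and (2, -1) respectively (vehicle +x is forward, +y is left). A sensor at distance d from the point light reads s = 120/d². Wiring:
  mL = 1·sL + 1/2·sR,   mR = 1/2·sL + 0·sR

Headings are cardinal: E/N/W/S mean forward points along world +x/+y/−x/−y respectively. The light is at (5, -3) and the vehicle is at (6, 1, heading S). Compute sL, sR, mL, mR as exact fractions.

15 30 30 15/2

left sensor world pos  = (7, -1); dL² = 8
right sensor world pos = (5, -1); dR² = 4
sL = 120/8 = 15
sR = 120/4 = 30
mL = 1·sL + 1/2·sR = 30
mR = 1/2·sL + 0·sR = 15/2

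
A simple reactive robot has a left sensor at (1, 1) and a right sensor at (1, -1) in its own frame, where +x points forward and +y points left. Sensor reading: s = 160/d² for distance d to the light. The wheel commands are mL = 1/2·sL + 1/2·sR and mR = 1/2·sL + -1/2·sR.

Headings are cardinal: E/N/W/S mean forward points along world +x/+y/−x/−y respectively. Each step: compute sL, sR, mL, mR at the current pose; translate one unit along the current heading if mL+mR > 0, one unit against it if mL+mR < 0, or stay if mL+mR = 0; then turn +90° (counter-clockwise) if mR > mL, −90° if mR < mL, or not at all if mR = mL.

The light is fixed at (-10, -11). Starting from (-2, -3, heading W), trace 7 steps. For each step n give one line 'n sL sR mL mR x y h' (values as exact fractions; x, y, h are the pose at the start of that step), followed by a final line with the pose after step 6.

n=0: pose=(-2,-3,W); sL=80/49, sR=16/13; mL=912/637, mR=128/637; mL+mR=80/49 → advance +1; mR−mL=-16/13 → turn -1·90°
n=1: pose=(-3,-3,N); sL=160/117, sR=32/29; mL=4192/3393, mR=448/3393; mL+mR=160/117 → advance +1; mR−mL=-32/29 → turn -1·90°
n=2: pose=(-3,-2,E); sL=40/41, sR=5/4; mL=365/328, mR=-45/328; mL+mR=40/41 → advance +1; mR−mL=-5/4 → turn -1·90°
n=3: pose=(-2,-2,S); sL=32/29, sR=160/113; mL=4128/3277, mR=-512/3277; mL+mR=32/29 → advance +1; mR−mL=-160/113 → turn -1·90°
n=4: pose=(-2,-3,W); sL=80/49, sR=16/13; mL=912/637, mR=128/637; mL+mR=80/49 → advance +1; mR−mL=-16/13 → turn -1·90°
n=5: pose=(-3,-3,N); sL=160/117, sR=32/29; mL=4192/3393, mR=448/3393; mL+mR=160/117 → advance +1; mR−mL=-32/29 → turn -1·90°
n=6: pose=(-3,-2,E); sL=40/41, sR=5/4; mL=365/328, mR=-45/328; mL+mR=40/41 → advance +1; mR−mL=-5/4 → turn -1·90°

0 80/49 16/13 912/637 128/637 -2 -3 W
1 160/117 32/29 4192/3393 448/3393 -3 -3 N
2 40/41 5/4 365/328 -45/328 -3 -2 E
3 32/29 160/113 4128/3277 -512/3277 -2 -2 S
4 80/49 16/13 912/637 128/637 -2 -3 W
5 160/117 32/29 4192/3393 448/3393 -3 -3 N
6 40/41 5/4 365/328 -45/328 -3 -2 E
final -2 -2 S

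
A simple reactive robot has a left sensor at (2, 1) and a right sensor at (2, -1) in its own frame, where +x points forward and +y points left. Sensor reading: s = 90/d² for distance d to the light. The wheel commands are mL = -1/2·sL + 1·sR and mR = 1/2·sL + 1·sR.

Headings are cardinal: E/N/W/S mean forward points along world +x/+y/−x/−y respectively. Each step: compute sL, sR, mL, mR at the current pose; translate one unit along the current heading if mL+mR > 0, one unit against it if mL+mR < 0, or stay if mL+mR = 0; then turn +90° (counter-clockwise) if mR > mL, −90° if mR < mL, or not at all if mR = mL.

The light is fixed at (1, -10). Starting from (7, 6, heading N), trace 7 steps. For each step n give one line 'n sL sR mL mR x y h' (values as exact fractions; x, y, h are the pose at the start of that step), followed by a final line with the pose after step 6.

n=0: pose=(7,6,N); sL=90/349, sR=90/373; mL=14625/130177, mR=48195/130177; mL+mR=180/373 → advance +1; mR−mL=90/349 → turn +1·90°
n=1: pose=(7,7,W); sL=45/136, sR=9/34; mL=27/272, mR=117/272; mL+mR=9/17 → advance +1; mR−mL=45/136 → turn +1·90°
n=2: pose=(6,7,S); sL=10/29, sR=90/241; mL=1405/6989, mR=3815/6989; mL+mR=180/241 → advance +1; mR−mL=10/29 → turn +1·90°
n=3: pose=(6,6,E); sL=45/169, sR=45/137; mL=9045/46306, mR=21375/46306; mL+mR=90/137 → advance +1; mR−mL=45/169 → turn +1·90°
n=4: pose=(7,6,N); sL=90/349, sR=90/373; mL=14625/130177, mR=48195/130177; mL+mR=180/373 → advance +1; mR−mL=90/349 → turn +1·90°
n=5: pose=(7,7,W); sL=45/136, sR=9/34; mL=27/272, mR=117/272; mL+mR=9/17 → advance +1; mR−mL=45/136 → turn +1·90°
n=6: pose=(6,7,S); sL=10/29, sR=90/241; mL=1405/6989, mR=3815/6989; mL+mR=180/241 → advance +1; mR−mL=10/29 → turn +1·90°

0 90/349 90/373 14625/130177 48195/130177 7 6 N
1 45/136 9/34 27/272 117/272 7 7 W
2 10/29 90/241 1405/6989 3815/6989 6 7 S
3 45/169 45/137 9045/46306 21375/46306 6 6 E
4 90/349 90/373 14625/130177 48195/130177 7 6 N
5 45/136 9/34 27/272 117/272 7 7 W
6 10/29 90/241 1405/6989 3815/6989 6 7 S
final 6 6 E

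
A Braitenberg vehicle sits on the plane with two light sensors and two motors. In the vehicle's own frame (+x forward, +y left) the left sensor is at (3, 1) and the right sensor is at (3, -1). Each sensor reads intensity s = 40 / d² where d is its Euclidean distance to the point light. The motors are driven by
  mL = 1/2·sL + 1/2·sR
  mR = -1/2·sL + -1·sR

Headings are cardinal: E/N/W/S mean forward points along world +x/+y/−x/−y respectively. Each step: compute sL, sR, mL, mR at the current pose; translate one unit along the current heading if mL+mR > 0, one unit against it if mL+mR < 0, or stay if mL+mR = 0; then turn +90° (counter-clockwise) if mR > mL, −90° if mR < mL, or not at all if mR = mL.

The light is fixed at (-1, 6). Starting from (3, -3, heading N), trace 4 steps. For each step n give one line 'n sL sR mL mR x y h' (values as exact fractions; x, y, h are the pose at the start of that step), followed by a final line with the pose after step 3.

n=0: pose=(3,-3,N); sL=8/9, sR=40/61; mL=424/549, mR=-604/549; mL+mR=-20/61 → advance -1; mR−mL=-1028/549 → turn -1·90°
n=1: pose=(3,-4,E); sL=4/13, sR=4/17; mL=60/221, mR=-86/221; mL+mR=-2/17 → advance -1; mR−mL=-146/221 → turn -1·90°
n=2: pose=(2,-4,S); sL=8/37, sR=40/173; mL=1432/6401, mR=-2172/6401; mL+mR=-20/173 → advance -1; mR−mL=-3604/6401 → turn -1·90°
n=3: pose=(2,-3,W); sL=2/5, sR=5/8; mL=41/80, mR=-33/40; mL+mR=-5/16 → advance -1; mR−mL=-107/80 → turn -1·90°

0 8/9 40/61 424/549 -604/549 3 -3 N
1 4/13 4/17 60/221 -86/221 3 -4 E
2 8/37 40/173 1432/6401 -2172/6401 2 -4 S
3 2/5 5/8 41/80 -33/40 2 -3 W
final 3 -3 N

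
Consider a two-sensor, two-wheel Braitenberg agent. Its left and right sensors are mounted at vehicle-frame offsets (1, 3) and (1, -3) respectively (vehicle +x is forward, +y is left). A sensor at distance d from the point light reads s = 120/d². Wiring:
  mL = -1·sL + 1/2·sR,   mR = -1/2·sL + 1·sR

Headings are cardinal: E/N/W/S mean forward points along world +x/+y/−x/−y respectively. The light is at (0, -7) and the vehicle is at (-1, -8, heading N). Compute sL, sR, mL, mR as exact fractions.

left sensor world pos  = (-4, -7); dL² = 16
right sensor world pos = (2, -7); dR² = 4
sL = 120/16 = 15/2
sR = 120/4 = 30
mL = -1·sL + 1/2·sR = 15/2
mR = -1/2·sL + 1·sR = 105/4

15/2 30 15/2 105/4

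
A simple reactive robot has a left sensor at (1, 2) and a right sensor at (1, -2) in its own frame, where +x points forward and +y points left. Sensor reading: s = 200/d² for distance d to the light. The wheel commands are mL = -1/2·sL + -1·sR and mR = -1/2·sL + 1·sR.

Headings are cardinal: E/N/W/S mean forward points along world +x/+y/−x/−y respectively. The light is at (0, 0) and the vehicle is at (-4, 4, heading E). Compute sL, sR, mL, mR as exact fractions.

left sensor world pos  = (-3, 6); dL² = 45
right sensor world pos = (-3, 2); dR² = 13
sL = 200/45 = 40/9
sR = 200/13 = 200/13
mL = -1/2·sL + -1·sR = -2060/117
mR = -1/2·sL + 1·sR = 1540/117

40/9 200/13 -2060/117 1540/117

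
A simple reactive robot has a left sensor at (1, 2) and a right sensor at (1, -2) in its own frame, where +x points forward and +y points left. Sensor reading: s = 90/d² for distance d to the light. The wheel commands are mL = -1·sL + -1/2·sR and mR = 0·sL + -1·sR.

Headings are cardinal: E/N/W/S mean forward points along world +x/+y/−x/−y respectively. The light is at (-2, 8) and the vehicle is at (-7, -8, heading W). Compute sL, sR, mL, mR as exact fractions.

left sensor world pos  = (-8, -10); dL² = 360
right sensor world pos = (-8, -6); dR² = 232
sL = 90/360 = 1/4
sR = 90/232 = 45/116
mL = -1·sL + -1/2·sR = -103/232
mR = 0·sL + -1·sR = -45/116

1/4 45/116 -103/232 -45/116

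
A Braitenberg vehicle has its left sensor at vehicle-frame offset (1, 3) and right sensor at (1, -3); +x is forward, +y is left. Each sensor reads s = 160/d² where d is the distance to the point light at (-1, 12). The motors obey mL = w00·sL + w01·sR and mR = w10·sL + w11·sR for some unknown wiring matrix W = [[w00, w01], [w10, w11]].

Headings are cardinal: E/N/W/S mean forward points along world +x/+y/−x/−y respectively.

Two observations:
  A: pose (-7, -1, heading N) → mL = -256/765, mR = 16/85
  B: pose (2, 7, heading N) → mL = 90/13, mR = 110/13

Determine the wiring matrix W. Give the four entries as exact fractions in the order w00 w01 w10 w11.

obs A: pose=(-7,-1,N) → sL=32/45, sR=160/153, mL=-256/765, mR=16/85
obs B: pose=(2,7,N) → sL=10, sR=40/13, mL=90/13, mR=110/13
sensor matrix S = [[32/45, 160/153], [10, 40/13]]; det S = -16448/1989
solve [mL_A; mL_B] = S·[w00; w01] and [mR_A; mR_B] = S·[w10; w11]:
  w00 = 1, w01 = -1, w10 = 1, w11 = -1/2

1 -1 1 -1/2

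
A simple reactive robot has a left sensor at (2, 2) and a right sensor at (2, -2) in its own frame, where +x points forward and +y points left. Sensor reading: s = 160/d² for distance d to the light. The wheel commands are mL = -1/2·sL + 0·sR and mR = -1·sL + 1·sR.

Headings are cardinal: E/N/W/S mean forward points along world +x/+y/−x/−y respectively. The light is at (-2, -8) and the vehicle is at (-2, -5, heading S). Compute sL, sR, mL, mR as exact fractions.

left sensor world pos  = (0, -7); dL² = 5
right sensor world pos = (-4, -7); dR² = 5
sL = 160/5 = 32
sR = 160/5 = 32
mL = -1/2·sL + 0·sR = -16
mR = -1·sL + 1·sR = 0

32 32 -16 0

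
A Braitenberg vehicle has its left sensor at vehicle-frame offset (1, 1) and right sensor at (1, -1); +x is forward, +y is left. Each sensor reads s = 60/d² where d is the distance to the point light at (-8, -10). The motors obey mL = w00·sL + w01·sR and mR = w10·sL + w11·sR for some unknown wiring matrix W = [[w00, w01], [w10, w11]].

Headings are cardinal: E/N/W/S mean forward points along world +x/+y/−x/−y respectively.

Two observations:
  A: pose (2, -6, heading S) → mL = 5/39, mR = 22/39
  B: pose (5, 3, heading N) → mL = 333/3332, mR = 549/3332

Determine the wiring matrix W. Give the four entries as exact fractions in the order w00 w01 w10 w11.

obs A: pose=(2,-6,S) → sL=6/13, sR=2/3, mL=5/39, mR=22/39
obs B: pose=(5,3,N) → sL=3/17, sR=15/98, mL=333/3332, mR=549/3332
sensor matrix S = [[6/13, 2/3], [3/17, 15/98]]; det S = -509/10829
solve [mL_A; mL_B] = S·[w00; w01] and [mR_A; mR_B] = S·[w10; w11]:
  w00 = 1, w01 = -1/2, w10 = 1/2, w11 = 1/2

1 -1/2 1/2 1/2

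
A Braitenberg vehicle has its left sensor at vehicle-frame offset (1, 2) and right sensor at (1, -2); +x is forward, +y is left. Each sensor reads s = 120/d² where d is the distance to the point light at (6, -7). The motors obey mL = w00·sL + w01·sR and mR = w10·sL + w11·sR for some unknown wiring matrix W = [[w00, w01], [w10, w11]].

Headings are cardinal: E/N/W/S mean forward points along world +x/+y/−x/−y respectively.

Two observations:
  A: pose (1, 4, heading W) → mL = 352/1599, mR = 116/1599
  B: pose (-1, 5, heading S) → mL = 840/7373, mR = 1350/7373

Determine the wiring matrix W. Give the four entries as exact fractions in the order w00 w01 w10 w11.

obs A: pose=(1,4,W) → sL=40/39, sR=24/41, mL=352/1599, mR=116/1599
obs B: pose=(-1,5,S) → sL=60/73, sR=60/101, mL=840/7373, mR=1350/7373
sensor matrix S = [[40/39, 24/41], [60/73, 60/101]]; det S = 503680/3929809
solve [mL_A; mL_B] = S·[w00; w01] and [mR_A; mR_B] = S·[w10; w11]:
  w00 = 1/2, w01 = -1/2, w10 = -1/2, w11 = 1

1/2 -1/2 -1/2 1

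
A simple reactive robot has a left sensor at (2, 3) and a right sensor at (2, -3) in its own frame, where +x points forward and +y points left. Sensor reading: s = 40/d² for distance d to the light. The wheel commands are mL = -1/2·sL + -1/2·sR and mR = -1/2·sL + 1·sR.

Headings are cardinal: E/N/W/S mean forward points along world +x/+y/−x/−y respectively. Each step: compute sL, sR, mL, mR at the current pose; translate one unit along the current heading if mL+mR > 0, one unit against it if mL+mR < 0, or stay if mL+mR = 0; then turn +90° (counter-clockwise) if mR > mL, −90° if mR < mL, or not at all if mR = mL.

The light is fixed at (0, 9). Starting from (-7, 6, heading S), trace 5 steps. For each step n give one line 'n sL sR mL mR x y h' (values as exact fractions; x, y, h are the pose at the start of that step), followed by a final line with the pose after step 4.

n=0: pose=(-7,6,S); sL=40/41, sR=8/25; mL=-664/1025, mR=-172/1025; mL+mR=-836/1025 → advance -1; mR−mL=12/25 → turn +1·90°
n=1: pose=(-7,7,E); sL=20/13, sR=4/5; mL=-76/65, mR=2/65; mL+mR=-74/65 → advance -1; mR−mL=6/5 → turn +1·90°
n=2: pose=(-8,7,N); sL=40/121, sR=8/5; mL=-584/605, mR=868/605; mL+mR=284/605 → advance +1; mR−mL=12/5 → turn +1·90°
n=3: pose=(-8,8,W); sL=10/29, sR=5/13; mL=-275/754, mR=80/377; mL+mR=-115/754 → advance -1; mR−mL=15/26 → turn +1·90°
n=4: pose=(-7,8,S); sL=8/5, sR=40/109; mL=-536/545, mR=-236/545; mL+mR=-772/545 → advance -1; mR−mL=60/109 → turn +1·90°

0 40/41 8/25 -664/1025 -172/1025 -7 6 S
1 20/13 4/5 -76/65 2/65 -7 7 E
2 40/121 8/5 -584/605 868/605 -8 7 N
3 10/29 5/13 -275/754 80/377 -8 8 W
4 8/5 40/109 -536/545 -236/545 -7 8 S
final -7 9 E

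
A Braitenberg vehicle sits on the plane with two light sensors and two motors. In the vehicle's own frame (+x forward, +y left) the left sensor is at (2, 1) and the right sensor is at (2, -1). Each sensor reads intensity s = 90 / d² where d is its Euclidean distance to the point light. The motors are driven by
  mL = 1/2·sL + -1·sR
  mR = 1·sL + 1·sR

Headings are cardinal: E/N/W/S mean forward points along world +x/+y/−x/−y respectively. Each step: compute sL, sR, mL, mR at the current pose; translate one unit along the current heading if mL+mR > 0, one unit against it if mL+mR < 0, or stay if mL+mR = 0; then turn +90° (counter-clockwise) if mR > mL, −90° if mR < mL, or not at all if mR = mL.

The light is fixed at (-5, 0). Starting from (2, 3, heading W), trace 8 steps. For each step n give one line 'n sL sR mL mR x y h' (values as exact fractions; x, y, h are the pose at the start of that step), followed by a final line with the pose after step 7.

n=0: pose=(2,3,W); sL=90/29, sR=90/41; mL=-765/1189, mR=6300/1189; mL+mR=135/29 → advance +1; mR−mL=7065/1189 → turn +1·90°
n=1: pose=(1,3,S); sL=9/5, sR=45/13; mL=-333/130, mR=342/65; mL+mR=27/10 → advance +1; mR−mL=1017/130 → turn +1·90°
n=2: pose=(1,2,E); sL=90/73, sR=18/13; mL=-729/949, mR=2484/949; mL+mR=135/73 → advance +1; mR−mL=3213/949 → turn +1·90°
n=3: pose=(2,2,N); sL=45/26, sR=9/8; mL=-27/104, mR=297/104; mL+mR=135/52 → advance +1; mR−mL=81/26 → turn +1·90°
n=4: pose=(2,3,W); sL=90/29, sR=90/41; mL=-765/1189, mR=6300/1189; mL+mR=135/29 → advance +1; mR−mL=7065/1189 → turn +1·90°
n=5: pose=(1,3,S); sL=9/5, sR=45/13; mL=-333/130, mR=342/65; mL+mR=27/10 → advance +1; mR−mL=1017/130 → turn +1·90°
n=6: pose=(1,2,E); sL=90/73, sR=18/13; mL=-729/949, mR=2484/949; mL+mR=135/73 → advance +1; mR−mL=3213/949 → turn +1·90°
n=7: pose=(2,2,N); sL=45/26, sR=9/8; mL=-27/104, mR=297/104; mL+mR=135/52 → advance +1; mR−mL=81/26 → turn +1·90°

0 90/29 90/41 -765/1189 6300/1189 2 3 W
1 9/5 45/13 -333/130 342/65 1 3 S
2 90/73 18/13 -729/949 2484/949 1 2 E
3 45/26 9/8 -27/104 297/104 2 2 N
4 90/29 90/41 -765/1189 6300/1189 2 3 W
5 9/5 45/13 -333/130 342/65 1 3 S
6 90/73 18/13 -729/949 2484/949 1 2 E
7 45/26 9/8 -27/104 297/104 2 2 N
final 2 3 W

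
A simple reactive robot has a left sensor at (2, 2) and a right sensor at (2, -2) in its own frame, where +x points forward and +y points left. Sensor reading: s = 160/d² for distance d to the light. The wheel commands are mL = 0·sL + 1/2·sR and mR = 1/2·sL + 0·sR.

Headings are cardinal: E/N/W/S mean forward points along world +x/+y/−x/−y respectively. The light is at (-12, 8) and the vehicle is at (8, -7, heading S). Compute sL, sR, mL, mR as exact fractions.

left sensor world pos  = (10, -9); dL² = 773
right sensor world pos = (6, -9); dR² = 613
sL = 160/773 = 160/773
sR = 160/613 = 160/613
mL = 0·sL + 1/2·sR = 80/613
mR = 1/2·sL + 0·sR = 80/773

160/773 160/613 80/613 80/773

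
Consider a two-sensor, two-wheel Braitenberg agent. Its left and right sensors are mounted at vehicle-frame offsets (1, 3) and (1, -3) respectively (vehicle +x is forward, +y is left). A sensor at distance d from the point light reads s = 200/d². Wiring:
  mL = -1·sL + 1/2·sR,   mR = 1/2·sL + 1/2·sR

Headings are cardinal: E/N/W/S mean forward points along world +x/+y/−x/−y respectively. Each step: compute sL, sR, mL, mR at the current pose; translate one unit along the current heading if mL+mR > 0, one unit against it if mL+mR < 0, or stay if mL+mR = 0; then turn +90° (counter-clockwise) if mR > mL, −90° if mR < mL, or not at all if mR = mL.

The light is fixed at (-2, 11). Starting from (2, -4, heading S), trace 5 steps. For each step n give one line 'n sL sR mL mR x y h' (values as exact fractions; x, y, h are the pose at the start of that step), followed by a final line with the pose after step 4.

n=0: pose=(2,-4,S); sL=40/61, sR=200/257; mL=-4180/15677, mR=11240/15677; mL+mR=7060/15677 → advance +1; mR−mL=60/61 → turn +1·90°
n=1: pose=(2,-5,E); sL=100/97, sR=100/193; mL=-14450/18721, mR=14500/18721; mL+mR=50/18721 → advance +1; mR−mL=150/97 → turn +1·90°
n=2: pose=(3,-5,N); sL=200/229, sR=200/289; mL=-34900/66181, mR=51800/66181; mL+mR=16900/66181 → advance +1; mR−mL=300/229 → turn +1·90°
n=3: pose=(3,-4,W); sL=10/17, sR=5/4; mL=5/136, mR=125/136; mL+mR=65/68 → advance +1; mR−mL=15/17 → turn +1·90°
n=4: pose=(2,-4,S); sL=40/61, sR=200/257; mL=-4180/15677, mR=11240/15677; mL+mR=7060/15677 → advance +1; mR−mL=60/61 → turn +1·90°

0 40/61 200/257 -4180/15677 11240/15677 2 -4 S
1 100/97 100/193 -14450/18721 14500/18721 2 -5 E
2 200/229 200/289 -34900/66181 51800/66181 3 -5 N
3 10/17 5/4 5/136 125/136 3 -4 W
4 40/61 200/257 -4180/15677 11240/15677 2 -4 S
final 2 -5 E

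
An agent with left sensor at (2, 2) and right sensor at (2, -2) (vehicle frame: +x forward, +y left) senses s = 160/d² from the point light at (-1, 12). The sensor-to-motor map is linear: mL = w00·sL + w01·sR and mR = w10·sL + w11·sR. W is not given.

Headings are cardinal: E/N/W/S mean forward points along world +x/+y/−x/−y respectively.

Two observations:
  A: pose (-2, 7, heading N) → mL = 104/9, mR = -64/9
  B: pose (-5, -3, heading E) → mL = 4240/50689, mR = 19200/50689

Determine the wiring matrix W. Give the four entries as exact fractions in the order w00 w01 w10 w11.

-1/2 1 1 -1

obs A: pose=(-2,7,N) → sL=80/9, sR=16, mL=104/9, mR=-64/9
obs B: pose=(-5,-3,E) → sL=160/173, sR=160/293, mL=4240/50689, mR=19200/50689
sensor matrix S = [[80/9, 16], [160/173, 160/293]]; det S = -4536320/456201
solve [mL_A; mL_B] = S·[w00; w01] and [mR_A; mR_B] = S·[w10; w11]:
  w00 = -1/2, w01 = 1, w10 = 1, w11 = -1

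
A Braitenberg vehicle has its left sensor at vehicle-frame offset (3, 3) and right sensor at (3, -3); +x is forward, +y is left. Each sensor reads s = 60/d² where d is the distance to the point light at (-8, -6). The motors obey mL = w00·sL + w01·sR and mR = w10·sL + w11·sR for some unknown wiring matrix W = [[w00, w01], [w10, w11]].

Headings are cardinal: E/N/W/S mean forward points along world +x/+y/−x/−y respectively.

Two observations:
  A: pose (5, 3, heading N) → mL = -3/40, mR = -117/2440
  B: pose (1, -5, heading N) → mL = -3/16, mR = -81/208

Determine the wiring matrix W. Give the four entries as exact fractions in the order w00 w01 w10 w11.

obs A: pose=(5,3,N) → sL=15/61, sR=3/20, mL=-3/40, mR=-117/2440
obs B: pose=(1,-5,N) → sL=15/13, sR=3/8, mL=-3/16, mR=-81/208
sensor matrix S = [[15/61, 3/20], [15/13, 3/8]]; det S = -513/6344
solve [mL_A; mL_B] = S·[w00; w01] and [mR_A; mR_B] = S·[w10; w11]:
  w00 = 0, w01 = -1/2, w10 = -1/2, w11 = 1/2

0 -1/2 -1/2 1/2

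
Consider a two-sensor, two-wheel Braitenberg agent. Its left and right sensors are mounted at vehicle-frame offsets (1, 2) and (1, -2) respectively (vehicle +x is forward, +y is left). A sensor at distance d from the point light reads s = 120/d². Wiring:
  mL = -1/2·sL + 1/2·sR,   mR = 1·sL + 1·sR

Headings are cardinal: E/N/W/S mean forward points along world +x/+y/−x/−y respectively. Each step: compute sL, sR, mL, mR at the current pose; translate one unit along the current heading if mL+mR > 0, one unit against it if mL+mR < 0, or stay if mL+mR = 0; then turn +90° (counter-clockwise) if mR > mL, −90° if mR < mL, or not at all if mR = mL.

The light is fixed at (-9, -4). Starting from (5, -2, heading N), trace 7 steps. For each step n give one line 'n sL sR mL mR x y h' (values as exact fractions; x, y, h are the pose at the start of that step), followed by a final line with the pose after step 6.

0 40/51 24/53 -448/2703 3344/2703 5 -2 N
1 12/17 60/97 -72/1649 2184/1649 5 -1 W
2 120/229 24/25 1248/5725 8496/5725 4 -1 S
3 30/53 30/49 60/2597 3060/2597 4 -2 E
4 40/51 24/53 -448/2703 3344/2703 5 -2 N
5 12/17 60/97 -72/1649 2184/1649 5 -1 W
6 120/229 24/25 1248/5725 8496/5725 4 -1 S
final 4 -2 E

n=0: pose=(5,-2,N); sL=40/51, sR=24/53; mL=-448/2703, mR=3344/2703; mL+mR=2896/2703 → advance +1; mR−mL=1264/901 → turn +1·90°
n=1: pose=(5,-1,W); sL=12/17, sR=60/97; mL=-72/1649, mR=2184/1649; mL+mR=2112/1649 → advance +1; mR−mL=2256/1649 → turn +1·90°
n=2: pose=(4,-1,S); sL=120/229, sR=24/25; mL=1248/5725, mR=8496/5725; mL+mR=9744/5725 → advance +1; mR−mL=7248/5725 → turn +1·90°
n=3: pose=(4,-2,E); sL=30/53, sR=30/49; mL=60/2597, mR=3060/2597; mL+mR=3120/2597 → advance +1; mR−mL=3000/2597 → turn +1·90°
n=4: pose=(5,-2,N); sL=40/51, sR=24/53; mL=-448/2703, mR=3344/2703; mL+mR=2896/2703 → advance +1; mR−mL=1264/901 → turn +1·90°
n=5: pose=(5,-1,W); sL=12/17, sR=60/97; mL=-72/1649, mR=2184/1649; mL+mR=2112/1649 → advance +1; mR−mL=2256/1649 → turn +1·90°
n=6: pose=(4,-1,S); sL=120/229, sR=24/25; mL=1248/5725, mR=8496/5725; mL+mR=9744/5725 → advance +1; mR−mL=7248/5725 → turn +1·90°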